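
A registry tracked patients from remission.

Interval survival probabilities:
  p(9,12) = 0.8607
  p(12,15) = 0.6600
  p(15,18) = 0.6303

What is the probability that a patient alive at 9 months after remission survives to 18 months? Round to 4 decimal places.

0.3580

P(survive 9→18) = 0.8607 × 0.6600 × 0.6303.
= 0.358049.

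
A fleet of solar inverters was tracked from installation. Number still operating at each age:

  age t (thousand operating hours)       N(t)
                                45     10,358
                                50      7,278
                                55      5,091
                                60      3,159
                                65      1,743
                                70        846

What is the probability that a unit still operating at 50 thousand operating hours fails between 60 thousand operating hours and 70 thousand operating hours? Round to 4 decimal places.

0.3178

This is the probability of reaching 60 but not 70, conditional on being operational at 50: (N(60) − N(70)) / N(50).
= (3,159 − 846) / 7,278 = 2,313 / 7,278 = 0.317807.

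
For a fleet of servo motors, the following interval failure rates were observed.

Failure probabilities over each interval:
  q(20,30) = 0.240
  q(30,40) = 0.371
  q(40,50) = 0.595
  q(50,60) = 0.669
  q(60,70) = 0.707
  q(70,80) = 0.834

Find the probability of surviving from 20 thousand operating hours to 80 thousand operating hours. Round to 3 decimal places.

The overall survival probability is (1 − 0.240) × (1 − 0.371) × (1 − 0.595) × (1 − 0.669) × (1 − 0.707) × (1 − 0.834).
= 0.760 × 0.629 × 0.405 × 0.331 × 0.293 × 0.166 = 0.003117.

0.003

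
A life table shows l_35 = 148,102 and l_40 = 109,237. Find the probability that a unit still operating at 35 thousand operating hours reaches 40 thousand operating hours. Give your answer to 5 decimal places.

The conditional survival probability is l_40/l_35 = 109,237/148,102 = 0.737580.

0.73758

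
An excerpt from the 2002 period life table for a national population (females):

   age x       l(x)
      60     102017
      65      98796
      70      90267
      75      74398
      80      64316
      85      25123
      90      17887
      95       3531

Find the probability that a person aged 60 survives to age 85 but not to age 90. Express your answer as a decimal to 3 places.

This is the probability of reaching 85 but not 90, conditional on being alive at 60: (l(85) − l(90)) / l(60).
= (25123 − 17887) / 102017 = 7236 / 102017 = 0.070929.

0.071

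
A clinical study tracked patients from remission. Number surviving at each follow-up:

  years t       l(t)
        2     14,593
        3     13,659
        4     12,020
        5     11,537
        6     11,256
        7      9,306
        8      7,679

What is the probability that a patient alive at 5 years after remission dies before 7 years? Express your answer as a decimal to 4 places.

P(die before 7 | alive at 5) = 1 − l(7)/l(5) = 1 − 9,306/11,537 = (2,231)/11,537 = 0.193378.

0.1934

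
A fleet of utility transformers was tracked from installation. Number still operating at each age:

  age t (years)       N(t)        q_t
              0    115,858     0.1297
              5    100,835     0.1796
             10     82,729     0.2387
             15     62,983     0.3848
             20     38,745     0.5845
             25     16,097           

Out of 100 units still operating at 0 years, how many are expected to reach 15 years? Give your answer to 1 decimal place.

The relevant probability is 62,983/115,858 = 0.543622.
Expected number = 100 × 0.543622 = 54.4.

54.4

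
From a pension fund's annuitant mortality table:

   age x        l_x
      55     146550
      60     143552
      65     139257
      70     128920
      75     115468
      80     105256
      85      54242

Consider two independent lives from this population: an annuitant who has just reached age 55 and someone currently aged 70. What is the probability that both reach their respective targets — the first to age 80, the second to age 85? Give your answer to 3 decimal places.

p₁ = l_80/l_55 = 105256/146550 = 0.718226; p₂ = l_85/l_70 = 54242/128920 = 0.420742.
P(both) = p₁ × p₂ = 0.718226 × 0.420742 = 0.302188.

0.302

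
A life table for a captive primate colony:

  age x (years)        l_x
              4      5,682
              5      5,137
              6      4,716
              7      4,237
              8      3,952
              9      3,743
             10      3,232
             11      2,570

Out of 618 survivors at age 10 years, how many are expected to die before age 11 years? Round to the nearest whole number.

The relevant probability is 1 − 2,570/3,232 = 0.204827.
Expected number = 618 × 0.204827 = 127.

127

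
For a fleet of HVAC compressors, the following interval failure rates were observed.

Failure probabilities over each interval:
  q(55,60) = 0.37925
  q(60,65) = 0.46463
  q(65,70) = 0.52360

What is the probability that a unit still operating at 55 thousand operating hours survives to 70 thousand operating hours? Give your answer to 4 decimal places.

0.1583

The overall survival probability is (1 − 0.37925) × (1 − 0.46463) × (1 − 0.52360).
= 0.62075 × 0.53537 × 0.47640 = 0.158322.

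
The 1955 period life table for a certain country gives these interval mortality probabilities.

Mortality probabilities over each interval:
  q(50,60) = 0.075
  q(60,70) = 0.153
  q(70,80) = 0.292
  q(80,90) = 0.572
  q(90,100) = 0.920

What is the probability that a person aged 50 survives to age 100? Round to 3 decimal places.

The overall survival probability is (1 − 0.075) × (1 − 0.153) × (1 − 0.292) × (1 − 0.572) × (1 − 0.920).
= 0.925 × 0.847 × 0.708 × 0.428 × 0.080 = 0.018993.

0.019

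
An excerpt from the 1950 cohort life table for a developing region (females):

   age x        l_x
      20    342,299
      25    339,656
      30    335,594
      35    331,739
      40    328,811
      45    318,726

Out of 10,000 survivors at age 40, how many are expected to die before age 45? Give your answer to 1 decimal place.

The relevant probability is 1 − 318,726/328,811 = 0.030671.
Expected number = 10,000 × 0.030671 = 306.7.

306.7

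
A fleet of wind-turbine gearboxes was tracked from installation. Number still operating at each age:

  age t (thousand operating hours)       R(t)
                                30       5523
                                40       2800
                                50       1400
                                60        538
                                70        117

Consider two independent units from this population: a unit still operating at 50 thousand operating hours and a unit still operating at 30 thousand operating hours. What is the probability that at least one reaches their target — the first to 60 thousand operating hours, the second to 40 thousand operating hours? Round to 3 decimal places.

0.696

p₁ = R(60)/R(50) = 538/1400 = 0.384286; p₂ = R(40)/R(30) = 2800/5523 = 0.506971.
P(at least one) = 1 − (1−p₁)(1−p₂) = 1 − 0.615714 × 0.493029 = 0.696435.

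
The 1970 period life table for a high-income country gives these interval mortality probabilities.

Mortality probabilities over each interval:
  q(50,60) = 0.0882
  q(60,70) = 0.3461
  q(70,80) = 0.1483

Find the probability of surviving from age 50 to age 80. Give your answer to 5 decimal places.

Survival from 50 to 80 is the product of surviving each interval: (1 − 0.0882) × (1 − 0.3461) × (1 − 0.1483).
= 0.9118 × 0.6539 × 0.8517 = 0.507806.

0.50781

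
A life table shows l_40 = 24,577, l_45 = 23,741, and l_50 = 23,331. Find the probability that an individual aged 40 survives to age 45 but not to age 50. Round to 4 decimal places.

0.0167

We want 5|5q40 = (l_45 − l_50)/l_40.
This is the probability of reaching 45 but not 50, conditional on being alive at 40: (l_45 − l_50) / l_40.
= (23,741 − 23,331) / 24,577 = 410 / 24,577 = 0.016682.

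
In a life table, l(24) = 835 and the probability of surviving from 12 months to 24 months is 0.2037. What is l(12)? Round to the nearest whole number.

l(12) = l(24) / p = 835 / 0.2037 = 4099.

4099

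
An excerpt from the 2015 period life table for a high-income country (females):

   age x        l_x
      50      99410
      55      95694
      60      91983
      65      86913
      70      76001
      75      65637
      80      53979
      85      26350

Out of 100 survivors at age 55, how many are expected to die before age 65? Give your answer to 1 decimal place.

9.2

The relevant probability is 1 − 86913/95694 = 0.091761.
Expected number = 100 × 0.091761 = 9.2.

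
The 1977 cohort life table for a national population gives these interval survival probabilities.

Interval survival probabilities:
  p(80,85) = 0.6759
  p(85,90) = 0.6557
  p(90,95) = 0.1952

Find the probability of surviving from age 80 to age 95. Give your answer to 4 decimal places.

Survival from 80 to 95 is the product of surviving each interval: 0.6759 × 0.6557 × 0.1952.
= 0.086510.

0.0865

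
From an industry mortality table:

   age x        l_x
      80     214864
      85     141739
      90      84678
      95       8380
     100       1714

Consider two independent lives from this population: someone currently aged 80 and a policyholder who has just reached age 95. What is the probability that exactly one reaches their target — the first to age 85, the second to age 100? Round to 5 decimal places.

0.59435

p₁ = l_85/l_80 = 141739/214864 = 0.659668; p₂ = l_100/l_95 = 1714/8380 = 0.204535.
P(exactly one) = p₁(1−p₂) + (1−p₁)p₂ = 0.524743 + 0.069610 = 0.594353.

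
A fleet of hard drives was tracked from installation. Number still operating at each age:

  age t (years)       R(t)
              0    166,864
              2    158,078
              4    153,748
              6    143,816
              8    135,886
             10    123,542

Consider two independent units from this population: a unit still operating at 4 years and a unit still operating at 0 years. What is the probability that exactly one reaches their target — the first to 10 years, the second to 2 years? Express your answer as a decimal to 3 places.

p₁ = R(10)/R(4) = 123,542/153,748 = 0.803536; p₂ = R(2)/R(0) = 158,078/166,864 = 0.947346.
P(exactly one) = p₁(1−p₂) + (1−p₁)p₂ = 0.042309 + 0.186119 = 0.228429.

0.228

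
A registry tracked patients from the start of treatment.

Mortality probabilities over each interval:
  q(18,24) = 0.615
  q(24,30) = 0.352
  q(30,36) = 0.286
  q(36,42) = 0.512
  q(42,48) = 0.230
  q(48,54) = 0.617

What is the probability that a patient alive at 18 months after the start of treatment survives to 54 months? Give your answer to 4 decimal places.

Chaining the interval survival probabilities: (1 − 0.615) × (1 − 0.352) × (1 − 0.286) × (1 − 0.512) × (1 − 0.230) × (1 − 0.617).
= 0.385 × 0.648 × 0.714 × 0.488 × 0.770 × 0.383 = 0.025636.

0.0256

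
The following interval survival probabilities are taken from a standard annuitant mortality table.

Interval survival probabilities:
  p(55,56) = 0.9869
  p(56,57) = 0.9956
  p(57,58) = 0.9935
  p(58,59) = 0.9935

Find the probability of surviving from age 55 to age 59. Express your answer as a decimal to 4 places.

Survival from 55 to 59 is the product of surviving each interval: 0.9869 × 0.9956 × 0.9935 × 0.9935.
= 0.969826.

0.9698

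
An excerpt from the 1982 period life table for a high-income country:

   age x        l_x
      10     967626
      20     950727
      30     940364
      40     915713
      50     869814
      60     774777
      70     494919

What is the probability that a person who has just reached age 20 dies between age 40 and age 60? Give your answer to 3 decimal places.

0.148

We want 20|20q20 = (l_40 − l_60)/l_20.
This is the probability of reaching 40 but not 60, conditional on being alive at 20: (l_40 − l_60) / l_20.
= (915713 − 774777) / 950727 = 140936 / 950727 = 0.148240.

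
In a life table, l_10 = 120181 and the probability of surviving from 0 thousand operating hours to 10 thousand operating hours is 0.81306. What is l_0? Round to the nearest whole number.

l_0 = l_10 / p = 120181 / 0.81306 = 147813.

147813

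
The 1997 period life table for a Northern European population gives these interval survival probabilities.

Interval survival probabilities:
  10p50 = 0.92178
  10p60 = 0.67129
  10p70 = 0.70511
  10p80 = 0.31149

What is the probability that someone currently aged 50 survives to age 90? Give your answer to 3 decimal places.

0.136

40p50 = 0.92178 × 0.67129 × 0.70511 × 0.31149.
= 0.135906.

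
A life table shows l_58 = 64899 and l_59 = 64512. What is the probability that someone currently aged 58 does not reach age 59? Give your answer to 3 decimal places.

P(die before 59 | alive at 58) = 1 − l_59/l_58 = 1 − 64512/64899 = (387)/64899 = 0.005963.

0.006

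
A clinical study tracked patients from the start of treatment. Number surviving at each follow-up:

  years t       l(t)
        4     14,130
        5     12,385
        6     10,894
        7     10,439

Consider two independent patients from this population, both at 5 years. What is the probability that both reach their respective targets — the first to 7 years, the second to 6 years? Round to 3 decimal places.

0.741

p₁ = l(7)/l(5) = 10,439/12,385 = 0.842874; p₂ = l(6)/l(5) = 10,894/12,385 = 0.879612.
P(both) = p₁ × p₂ = 0.842874 × 0.879612 = 0.741402.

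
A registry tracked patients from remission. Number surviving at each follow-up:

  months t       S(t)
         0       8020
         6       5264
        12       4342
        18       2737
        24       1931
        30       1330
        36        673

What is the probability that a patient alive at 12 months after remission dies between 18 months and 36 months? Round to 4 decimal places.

0.4754

This is the probability of reaching 18 but not 36, conditional on being alive at 12: (S(18) − S(36)) / S(12).
= (2737 − 673) / 4342 = 2064 / 4342 = 0.475357.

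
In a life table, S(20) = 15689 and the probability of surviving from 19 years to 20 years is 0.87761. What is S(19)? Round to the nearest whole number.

S(19) = S(20) / p = 15689 / 0.87761 = 17877.

17877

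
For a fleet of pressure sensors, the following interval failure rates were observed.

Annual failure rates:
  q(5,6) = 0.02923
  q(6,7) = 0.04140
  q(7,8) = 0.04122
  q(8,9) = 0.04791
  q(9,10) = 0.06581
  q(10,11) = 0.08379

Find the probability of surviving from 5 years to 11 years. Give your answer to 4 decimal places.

The overall survival probability is (1 − 0.02923) × (1 − 0.04140) × (1 − 0.04122) × (1 − 0.04791) × (1 − 0.06581) × (1 − 0.08379).
= 0.97077 × 0.95860 × 0.95878 × 0.95209 × 0.93419 × 0.91621 = 0.727078.

0.7271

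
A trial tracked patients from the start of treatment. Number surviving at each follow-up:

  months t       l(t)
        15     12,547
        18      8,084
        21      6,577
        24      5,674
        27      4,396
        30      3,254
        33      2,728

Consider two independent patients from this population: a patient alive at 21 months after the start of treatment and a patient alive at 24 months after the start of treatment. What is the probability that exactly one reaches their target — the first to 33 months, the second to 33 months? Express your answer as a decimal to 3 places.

p₁ = l(33)/l(21) = 2,728/6,577 = 0.414779; p₂ = l(33)/l(24) = 2,728/5,674 = 0.480790.
P(exactly one) = p₁(1−p₂) + (1−p₁)p₂ = 0.215357 + 0.281368 = 0.496726.

0.497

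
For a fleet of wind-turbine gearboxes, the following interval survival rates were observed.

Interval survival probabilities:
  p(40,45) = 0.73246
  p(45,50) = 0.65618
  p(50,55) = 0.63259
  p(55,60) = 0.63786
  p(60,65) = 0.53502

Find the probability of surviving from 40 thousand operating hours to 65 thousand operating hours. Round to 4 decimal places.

0.1038

Chaining the interval survival probabilities: 0.73246 × 0.65618 × 0.63259 × 0.63786 × 0.53502.
= 0.103759.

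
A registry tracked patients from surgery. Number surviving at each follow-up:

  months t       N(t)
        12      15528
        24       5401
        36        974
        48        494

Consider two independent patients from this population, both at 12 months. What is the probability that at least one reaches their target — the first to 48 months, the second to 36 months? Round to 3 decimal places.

0.093

p₁ = N(48)/N(12) = 494/15528 = 0.031813; p₂ = N(36)/N(12) = 974/15528 = 0.062725.
P(at least one) = 1 − (1−p₁)(1−p₂) = 1 − 0.968187 × 0.937275 = 0.092543.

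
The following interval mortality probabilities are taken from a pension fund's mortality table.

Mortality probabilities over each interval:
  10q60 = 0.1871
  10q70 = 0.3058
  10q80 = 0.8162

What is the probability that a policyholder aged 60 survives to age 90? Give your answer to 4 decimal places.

The overall survival probability is (1 − 0.1871) × (1 − 0.3058) × (1 − 0.8162).
= 0.8129 × 0.6942 × 0.1838 = 0.103721.

0.1037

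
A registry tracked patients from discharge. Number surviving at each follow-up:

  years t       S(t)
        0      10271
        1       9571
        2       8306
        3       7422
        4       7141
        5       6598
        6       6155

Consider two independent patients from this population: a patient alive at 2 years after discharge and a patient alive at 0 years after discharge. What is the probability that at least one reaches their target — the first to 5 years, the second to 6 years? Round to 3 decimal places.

0.918

p₁ = S(5)/S(2) = 6598/8306 = 0.794366; p₂ = S(6)/S(0) = 6155/10271 = 0.599260.
P(at least one) = 1 − (1−p₁)(1−p₂) = 1 − 0.205634 × 0.400740 = 0.917594.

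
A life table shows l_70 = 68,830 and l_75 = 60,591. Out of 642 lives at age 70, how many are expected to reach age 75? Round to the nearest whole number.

565

The relevant probability is 60,591/68,830 = 0.880299.
Expected number = 642 × 0.880299 = 565.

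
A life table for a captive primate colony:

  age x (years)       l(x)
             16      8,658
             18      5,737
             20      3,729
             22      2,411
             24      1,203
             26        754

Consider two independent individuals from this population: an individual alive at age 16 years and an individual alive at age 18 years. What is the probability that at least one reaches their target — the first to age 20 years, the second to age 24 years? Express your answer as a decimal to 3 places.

0.550

p₁ = l(20)/l(16) = 3,729/8,658 = 0.430700; p₂ = l(24)/l(18) = 1,203/5,737 = 0.209691.
P(at least one) = 1 − (1−p₁)(1−p₂) = 1 − 0.569300 × 0.790309 = 0.550077.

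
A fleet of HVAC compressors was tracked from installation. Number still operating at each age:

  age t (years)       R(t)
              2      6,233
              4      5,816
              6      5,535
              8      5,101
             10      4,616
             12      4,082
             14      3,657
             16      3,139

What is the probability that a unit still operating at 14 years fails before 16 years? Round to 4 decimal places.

0.1416

P(fail before 16 | operational at 14) = 1 − R(16)/R(14) = 1 − 3,139/3,657 = (518)/3,657 = 0.141646.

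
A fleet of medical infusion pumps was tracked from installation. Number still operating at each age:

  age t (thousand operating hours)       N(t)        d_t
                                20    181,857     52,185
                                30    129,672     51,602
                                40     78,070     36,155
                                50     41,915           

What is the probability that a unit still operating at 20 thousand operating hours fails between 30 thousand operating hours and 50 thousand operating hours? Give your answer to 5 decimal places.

0.48256

This is the probability of reaching 30 but not 50, conditional on being operational at 20: (N(30) − N(50)) / N(20).
= (129,672 − 41,915) / 181,857 = 87,757 / 181,857 = 0.482560.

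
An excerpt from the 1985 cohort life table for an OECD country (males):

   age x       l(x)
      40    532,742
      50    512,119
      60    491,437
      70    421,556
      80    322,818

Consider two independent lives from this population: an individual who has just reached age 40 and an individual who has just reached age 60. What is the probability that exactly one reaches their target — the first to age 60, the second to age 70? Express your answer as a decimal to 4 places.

0.1977

p₁ = l(60)/l(40) = 491,437/532,742 = 0.922467; p₂ = l(70)/l(60) = 421,556/491,437 = 0.857803.
P(exactly one) = p₁(1−p₂) + (1−p₁)p₂ = 0.131172 + 0.066508 = 0.197680.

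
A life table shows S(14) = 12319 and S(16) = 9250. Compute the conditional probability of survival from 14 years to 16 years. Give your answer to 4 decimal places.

The conditional survival probability is S(16)/S(14) = 9250/12319 = 0.750873.

0.7509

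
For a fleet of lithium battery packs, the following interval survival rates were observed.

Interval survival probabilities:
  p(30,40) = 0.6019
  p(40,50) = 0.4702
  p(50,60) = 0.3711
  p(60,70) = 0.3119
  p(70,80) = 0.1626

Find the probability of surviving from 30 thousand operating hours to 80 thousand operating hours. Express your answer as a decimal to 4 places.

0.0053

P(survive 30→80) = 0.6019 × 0.4702 × 0.3711 × 0.3119 × 0.1626.
= 0.005326.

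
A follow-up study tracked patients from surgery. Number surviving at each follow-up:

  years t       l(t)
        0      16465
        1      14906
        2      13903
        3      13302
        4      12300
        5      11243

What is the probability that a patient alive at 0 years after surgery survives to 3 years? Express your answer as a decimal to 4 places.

0.8079

The conditional survival probability is l(3)/l(0) = 13302/16465 = 0.807896.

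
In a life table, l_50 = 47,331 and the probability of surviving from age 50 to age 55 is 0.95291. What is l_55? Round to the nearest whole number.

45102

l_55 = l_50 × p = 47,331 × 0.95291 = 45102.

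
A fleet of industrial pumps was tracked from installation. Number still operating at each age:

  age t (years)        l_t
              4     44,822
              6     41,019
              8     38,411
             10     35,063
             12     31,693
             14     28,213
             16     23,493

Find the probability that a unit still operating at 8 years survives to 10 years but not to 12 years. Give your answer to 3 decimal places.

0.088

This is the probability of reaching 10 but not 12, conditional on being operational at 8: (l_10 − l_12) / l_8.
= (35,063 − 31,693) / 38,411 = 3,370 / 38,411 = 0.087735.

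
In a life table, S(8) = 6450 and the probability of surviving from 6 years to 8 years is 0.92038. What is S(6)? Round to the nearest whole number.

7008

S(6) = S(8) / p = 6450 / 0.92038 = 7008.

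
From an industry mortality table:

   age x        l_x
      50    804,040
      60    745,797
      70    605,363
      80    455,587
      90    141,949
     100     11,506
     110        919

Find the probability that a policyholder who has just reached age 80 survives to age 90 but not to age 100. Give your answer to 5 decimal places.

0.28632

We want 10|10q80 = (l_90 − l_100)/l_80.
This is the probability of reaching 90 but not 100, conditional on being alive at 80: (l_90 − l_100) / l_80.
= (141,949 − 11,506) / 455,587 = 130,443 / 455,587 = 0.286319.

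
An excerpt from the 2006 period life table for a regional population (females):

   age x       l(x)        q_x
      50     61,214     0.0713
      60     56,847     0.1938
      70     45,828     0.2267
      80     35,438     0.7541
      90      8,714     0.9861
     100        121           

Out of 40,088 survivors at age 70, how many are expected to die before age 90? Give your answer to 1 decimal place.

The relevant probability is 1 − 8,714/45,828 = 0.809854.
Expected number = 40,088 × 0.809854 = 32465.4.

32465.4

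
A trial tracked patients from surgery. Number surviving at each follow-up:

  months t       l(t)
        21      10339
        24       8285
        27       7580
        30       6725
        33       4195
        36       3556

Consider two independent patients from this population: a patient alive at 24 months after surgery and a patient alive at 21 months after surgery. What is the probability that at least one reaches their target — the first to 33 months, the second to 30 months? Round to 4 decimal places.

0.8274

p₁ = l(33)/l(24) = 4195/8285 = 0.506337; p₂ = l(30)/l(21) = 6725/10339 = 0.650450.
P(at least one) = 1 − (1−p₁)(1−p₂) = 1 − 0.493663 × 0.349550 = 0.827440.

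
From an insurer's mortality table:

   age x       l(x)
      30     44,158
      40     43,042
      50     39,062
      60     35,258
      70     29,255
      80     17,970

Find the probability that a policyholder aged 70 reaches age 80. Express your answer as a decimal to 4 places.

The conditional survival probability is l(80)/l(70) = 17,970/29,255 = 0.614254.

0.6143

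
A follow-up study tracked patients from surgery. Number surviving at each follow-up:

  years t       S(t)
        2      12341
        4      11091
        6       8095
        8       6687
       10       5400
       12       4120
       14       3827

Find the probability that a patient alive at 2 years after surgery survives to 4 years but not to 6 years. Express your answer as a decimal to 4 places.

0.2428

This is the probability of reaching 4 but not 6, conditional on being alive at 2: (S(4) − S(6)) / S(2).
= (11091 − 8095) / 12341 = 2996 / 12341 = 0.242768.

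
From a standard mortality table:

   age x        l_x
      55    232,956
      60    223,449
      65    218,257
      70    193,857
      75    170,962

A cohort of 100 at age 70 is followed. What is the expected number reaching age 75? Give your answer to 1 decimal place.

88.2

The relevant probability is 170,962/193,857 = 0.881897.
Expected number = 100 × 0.881897 = 88.2.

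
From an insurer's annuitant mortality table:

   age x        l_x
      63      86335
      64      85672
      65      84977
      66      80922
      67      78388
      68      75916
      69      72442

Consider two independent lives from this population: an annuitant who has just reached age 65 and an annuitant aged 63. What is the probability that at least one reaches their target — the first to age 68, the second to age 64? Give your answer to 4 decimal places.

0.9992

p₁ = l_68/l_65 = 75916/84977 = 0.893371; p₂ = l_64/l_63 = 85672/86335 = 0.992321.
P(at least one) = 1 − (1−p₁)(1−p₂) = 1 − 0.106629 × 0.007679 = 0.999181.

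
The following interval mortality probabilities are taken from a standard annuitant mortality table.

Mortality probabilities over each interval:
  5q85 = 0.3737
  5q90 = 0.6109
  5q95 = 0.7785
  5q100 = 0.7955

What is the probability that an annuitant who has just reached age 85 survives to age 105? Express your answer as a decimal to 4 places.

0.0110

Chaining the interval survival probabilities: (1 − 0.3737) × (1 − 0.6109) × (1 − 0.7785) × (1 − 0.7955).
= 0.6263 × 0.3891 × 0.2215 × 0.2045 = 0.011039.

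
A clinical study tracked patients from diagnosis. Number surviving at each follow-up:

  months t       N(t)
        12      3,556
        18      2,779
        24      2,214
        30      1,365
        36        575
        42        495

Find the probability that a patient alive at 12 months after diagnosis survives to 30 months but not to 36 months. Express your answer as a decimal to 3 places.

0.222

This is the probability of reaching 30 but not 36, conditional on being alive at 12: (N(30) − N(36)) / N(12).
= (1,365 − 575) / 3,556 = 790 / 3,556 = 0.222160.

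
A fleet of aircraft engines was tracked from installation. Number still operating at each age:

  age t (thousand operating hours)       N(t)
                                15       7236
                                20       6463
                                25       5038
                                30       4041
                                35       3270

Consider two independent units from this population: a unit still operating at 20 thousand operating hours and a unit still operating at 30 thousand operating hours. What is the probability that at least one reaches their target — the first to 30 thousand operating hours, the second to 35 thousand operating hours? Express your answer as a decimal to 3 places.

p₁ = N(30)/N(20) = 4041/6463 = 0.625251; p₂ = N(35)/N(30) = 3270/4041 = 0.809206.
P(at least one) = 1 − (1−p₁)(1−p₂) = 1 − 0.374749 × 0.190794 = 0.928500.

0.929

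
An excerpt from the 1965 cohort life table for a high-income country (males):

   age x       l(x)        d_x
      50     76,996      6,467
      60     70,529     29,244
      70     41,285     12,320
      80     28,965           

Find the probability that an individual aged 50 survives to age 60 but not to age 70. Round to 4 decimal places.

This is the probability of reaching 60 but not 70, conditional on being alive at 50: (l(60) − l(70)) / l(50).
= (70,529 − 41,285) / 76,996 = 29,244 / 76,996 = 0.379812.

0.3798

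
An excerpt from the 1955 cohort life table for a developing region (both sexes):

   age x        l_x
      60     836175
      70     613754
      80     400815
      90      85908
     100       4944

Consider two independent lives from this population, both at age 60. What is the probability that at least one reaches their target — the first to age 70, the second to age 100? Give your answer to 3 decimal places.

p₁ = l_70/l_60 = 613754/836175 = 0.734002; p₂ = l_100/l_60 = 4944/836175 = 0.005913.
P(at least one) = 1 − (1−p₁)(1−p₂) = 1 − 0.265998 × 0.994087 = 0.735575.

0.736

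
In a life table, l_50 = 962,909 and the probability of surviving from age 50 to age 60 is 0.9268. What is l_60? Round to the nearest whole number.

l_60 = l_50 × p = 962,909 × 0.9268 = 892424.

892424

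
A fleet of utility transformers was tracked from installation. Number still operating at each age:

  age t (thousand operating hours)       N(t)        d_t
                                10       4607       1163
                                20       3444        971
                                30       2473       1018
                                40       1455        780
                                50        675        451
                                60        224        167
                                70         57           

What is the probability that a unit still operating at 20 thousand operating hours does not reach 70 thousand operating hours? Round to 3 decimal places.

P(fail before 70 | operational at 20) = 1 − N(70)/N(20) = 1 − 57/3444 = (3387)/3444 = 0.983449.

0.983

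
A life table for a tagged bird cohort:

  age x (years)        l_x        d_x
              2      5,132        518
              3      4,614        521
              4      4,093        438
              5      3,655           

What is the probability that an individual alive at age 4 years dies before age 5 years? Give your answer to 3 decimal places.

0.107

P(die before 5 | alive at 4) = 1 − l_5/l_4 = 1 − 3,655/4,093 = (438)/4,093 = 0.107012.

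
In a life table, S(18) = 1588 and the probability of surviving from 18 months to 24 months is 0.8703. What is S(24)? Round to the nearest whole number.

1382

S(24) = S(18) × p = 1588 × 0.8703 = 1382.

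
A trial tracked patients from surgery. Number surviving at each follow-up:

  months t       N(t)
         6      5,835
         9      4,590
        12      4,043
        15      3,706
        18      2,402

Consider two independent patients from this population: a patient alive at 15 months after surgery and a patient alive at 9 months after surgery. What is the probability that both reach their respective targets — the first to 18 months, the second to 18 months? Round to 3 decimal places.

0.339

p₁ = N(18)/N(15) = 2,402/3,706 = 0.648138; p₂ = N(18)/N(9) = 2,402/4,590 = 0.523312.
P(both) = p₁ × p₂ = 0.648138 × 0.523312 = 0.339178.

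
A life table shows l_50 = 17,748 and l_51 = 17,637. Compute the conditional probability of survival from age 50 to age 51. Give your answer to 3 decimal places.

We want 1p50 = l_51/l_50.
The conditional survival probability is l_51/l_50 = 17,637/17,748 = 0.993746.

0.994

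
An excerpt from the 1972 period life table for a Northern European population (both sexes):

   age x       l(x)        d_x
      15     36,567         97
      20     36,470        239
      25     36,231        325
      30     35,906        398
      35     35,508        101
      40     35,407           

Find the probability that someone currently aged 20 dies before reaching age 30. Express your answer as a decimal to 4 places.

0.0155

P(die before 30 | alive at 20) = 1 − l(30)/l(20) = 1 − 35,906/36,470 = (564)/36,470 = 0.015465.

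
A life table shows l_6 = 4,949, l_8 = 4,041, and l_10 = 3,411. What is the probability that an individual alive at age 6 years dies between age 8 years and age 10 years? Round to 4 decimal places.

0.1273

This is the probability of reaching 8 but not 10, conditional on being alive at 6: (l_8 − l_10) / l_6.
= (4,041 − 3,411) / 4,949 = 630 / 4,949 = 0.127298.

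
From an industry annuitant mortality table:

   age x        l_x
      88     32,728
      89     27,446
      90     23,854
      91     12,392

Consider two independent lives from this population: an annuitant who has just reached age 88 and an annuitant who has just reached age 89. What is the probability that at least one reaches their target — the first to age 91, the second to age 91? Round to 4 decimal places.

p₁ = l_91/l_88 = 12,392/32,728 = 0.378636; p₂ = l_91/l_89 = 12,392/27,446 = 0.451505.
P(at least one) = 1 − (1−p₁)(1−p₂) = 1 − 0.621364 × 0.548495 = 0.659185.

0.6592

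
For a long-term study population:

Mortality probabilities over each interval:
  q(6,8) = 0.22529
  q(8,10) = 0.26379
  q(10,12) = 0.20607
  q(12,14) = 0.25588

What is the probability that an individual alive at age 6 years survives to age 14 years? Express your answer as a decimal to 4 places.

0.3370

Chaining the interval survival probabilities: (1 − 0.22529) × (1 − 0.26379) × (1 − 0.20607) × (1 − 0.25588).
= 0.77471 × 0.73621 × 0.79393 × 0.74412 = 0.336950.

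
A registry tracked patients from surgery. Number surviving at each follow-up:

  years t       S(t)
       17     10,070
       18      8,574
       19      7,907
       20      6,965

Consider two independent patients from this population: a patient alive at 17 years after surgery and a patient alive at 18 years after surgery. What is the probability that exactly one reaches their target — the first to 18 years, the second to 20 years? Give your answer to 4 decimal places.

p₁ = S(18)/S(17) = 8,574/10,070 = 0.851440; p₂ = S(20)/S(18) = 6,965/8,574 = 0.812340.
P(exactly one) = p₁(1−p₂) + (1−p₁)p₂ = 0.159781 + 0.120681 = 0.280462.

0.2805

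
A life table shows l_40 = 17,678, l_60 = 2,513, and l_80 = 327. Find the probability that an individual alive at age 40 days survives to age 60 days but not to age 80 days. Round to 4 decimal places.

This is the probability of reaching 60 but not 80, conditional on being alive at 40: (l_60 − l_80) / l_40.
= (2,513 − 327) / 17,678 = 2,186 / 17,678 = 0.123657.

0.1237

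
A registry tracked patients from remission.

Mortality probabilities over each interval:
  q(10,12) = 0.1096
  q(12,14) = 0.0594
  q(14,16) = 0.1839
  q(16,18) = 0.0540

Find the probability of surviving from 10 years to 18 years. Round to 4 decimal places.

Chaining the interval survival probabilities: (1 − 0.1096) × (1 − 0.0594) × (1 − 0.1839) × (1 − 0.0540).
= 0.8904 × 0.9406 × 0.8161 × 0.9460 = 0.646584.

0.6466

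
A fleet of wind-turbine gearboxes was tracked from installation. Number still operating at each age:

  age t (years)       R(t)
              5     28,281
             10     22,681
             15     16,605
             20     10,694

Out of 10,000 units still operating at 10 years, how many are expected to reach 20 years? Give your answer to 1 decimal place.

The relevant probability is 10,694/22,681 = 0.471496.
Expected number = 10,000 × 0.471496 = 4715.0.

4715.0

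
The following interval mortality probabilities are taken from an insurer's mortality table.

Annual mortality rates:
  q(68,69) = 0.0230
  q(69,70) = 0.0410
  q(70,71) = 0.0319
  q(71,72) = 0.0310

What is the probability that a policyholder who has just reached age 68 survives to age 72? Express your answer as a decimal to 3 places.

0.879

Chaining the interval survival probabilities: (1 − 0.0230) × (1 − 0.0410) × (1 − 0.0319) × (1 − 0.0310).
= 0.9770 × 0.9590 × 0.9681 × 0.9690 = 0.878936.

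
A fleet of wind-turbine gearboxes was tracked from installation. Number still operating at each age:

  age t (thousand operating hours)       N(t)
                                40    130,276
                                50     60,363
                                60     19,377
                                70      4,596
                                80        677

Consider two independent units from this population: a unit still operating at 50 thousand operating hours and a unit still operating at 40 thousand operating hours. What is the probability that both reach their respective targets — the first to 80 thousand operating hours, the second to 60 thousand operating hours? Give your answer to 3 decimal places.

p₁ = N(80)/N(50) = 677/60,363 = 0.011215; p₂ = N(60)/N(40) = 19,377/130,276 = 0.148738.
P(both) = p₁ × p₂ = 0.011215 × 0.148738 = 0.001668.

0.002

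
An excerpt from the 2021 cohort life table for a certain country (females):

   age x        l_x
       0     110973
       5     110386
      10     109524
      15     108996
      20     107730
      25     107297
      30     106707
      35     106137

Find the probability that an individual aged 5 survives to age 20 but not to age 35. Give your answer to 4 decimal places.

0.0144

This is the probability of reaching 20 but not 35, conditional on being alive at 5: (l_20 − l_35) / l_5.
= (107730 − 106137) / 110386 = 1593 / 110386 = 0.014431.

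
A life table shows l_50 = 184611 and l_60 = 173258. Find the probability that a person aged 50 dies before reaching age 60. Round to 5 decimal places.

0.06150

P(die before 60 | alive at 50) = 1 − l_60/l_50 = 1 − 173258/184611 = (11353)/184611 = 0.061497.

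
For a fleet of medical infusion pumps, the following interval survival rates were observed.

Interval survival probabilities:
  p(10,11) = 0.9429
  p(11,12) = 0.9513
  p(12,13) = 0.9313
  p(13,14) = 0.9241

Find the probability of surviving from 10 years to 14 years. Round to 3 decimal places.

0.772

P(survive 10→14) = 0.9429 × 0.9513 × 0.9313 × 0.9241.
= 0.771955.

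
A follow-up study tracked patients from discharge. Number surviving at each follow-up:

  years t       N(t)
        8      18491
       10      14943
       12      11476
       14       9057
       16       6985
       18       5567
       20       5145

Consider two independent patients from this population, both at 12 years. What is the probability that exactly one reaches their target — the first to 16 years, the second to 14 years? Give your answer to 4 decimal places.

0.4371

p₁ = N(16)/N(12) = 6985/11476 = 0.608662; p₂ = N(14)/N(12) = 9057/11476 = 0.789212.
P(exactly one) = p₁(1−p₂) + (1−p₁)p₂ = 0.128299 + 0.308849 = 0.437147.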